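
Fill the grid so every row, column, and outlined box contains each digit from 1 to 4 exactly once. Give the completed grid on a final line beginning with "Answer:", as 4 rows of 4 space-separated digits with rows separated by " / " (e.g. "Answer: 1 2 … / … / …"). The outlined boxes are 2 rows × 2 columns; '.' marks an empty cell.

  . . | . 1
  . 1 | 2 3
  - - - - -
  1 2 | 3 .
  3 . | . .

Step 1. [r4c2∈{4}] only 4 remains possible at r4c2. So r4c2=4.
Step 2. [r1c1∈{2,4}] row 1 places 2 nowhere but r1c1, so r1c1=2.
Step 3. [r3c4∈{4}] r3c4's peers cover all but 4 ⇒ r3c4=4.
Step 4. [r4c4∈{2}] r4c4's peers cover all but 2 ⇒ r4c4=2.
Step 5. [r1c2∈{3}] r1c2's peers cover all but 3 ⇒ r1c2=3.
Step 6. [r1c3∈{4}] r1c3's peers cover all but 4, so r1c3=4.
Step 7. [r2c1∈{4}] r2c1 has the single candidate 4 ⇒ r2c1=4.
Step 8. [r4c3∈{1}] nothing but 1 survives at r4c3. So r4c3=1.

Answer: 2 3 4 1 / 4 1 2 3 / 1 2 3 4 / 3 4 1 2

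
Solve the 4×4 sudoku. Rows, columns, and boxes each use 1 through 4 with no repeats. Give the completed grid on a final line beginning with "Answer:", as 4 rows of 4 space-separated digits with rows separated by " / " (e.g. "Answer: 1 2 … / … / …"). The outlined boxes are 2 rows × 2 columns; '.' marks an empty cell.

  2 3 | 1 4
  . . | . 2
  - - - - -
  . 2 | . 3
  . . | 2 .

Step 1. [r3c1∈{1,4}] r3c1 is the only open cell in row 3 admitting 1 ⇒ r3c1=1.
Step 2. [r2c1∈{4}] only 4 remains possible at r2c1 ⇒ r2c1=4.
Step 3. [r4c2∈{4}] r4c2 has the single candidate 4 ⇒ r4c2=4.
Step 4. [r4c4∈{1}] nothing but 1 survives at r4c4 ⇒ r4c4=1.
Step 5. [r4c1∈{3}] r4c1 has the single candidate 3. So r4c1=3.
Step 6. [r2c2∈{1}] nothing but 1 survives at r2c2 ⇒ r2c2=1.
Step 7. [r3c3∈{4}] r3c3 has the single candidate 4. So r3c3=4.
Step 8. [r2c3∈{3}] r2c3 has the single candidate 3, so r2c3=3.

Answer: 2 3 1 4 / 4 1 3 2 / 1 2 4 3 / 3 4 2 1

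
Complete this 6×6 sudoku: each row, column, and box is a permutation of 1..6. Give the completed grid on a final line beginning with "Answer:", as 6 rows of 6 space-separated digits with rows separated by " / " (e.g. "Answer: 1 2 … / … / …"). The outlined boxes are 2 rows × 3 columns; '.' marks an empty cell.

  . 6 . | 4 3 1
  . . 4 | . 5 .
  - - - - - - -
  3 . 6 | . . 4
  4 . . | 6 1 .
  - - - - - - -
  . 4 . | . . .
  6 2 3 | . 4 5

Step 1. [r2c4∈{2}] only 2 remains possible at r2c4, so r2c4=2.
Step 2. [r5c3∈{1,5}] across col 3, 1 lands solely at r5c3 ⇒ r5c3=1.
Step 3. [r4c3∈{2,5}] across box 3, 2 lands solely at r4c3 ⇒ r4c3=2.
Step 4. [r5c6∈{2,3,6}] col 6 places 2 nowhere but r5c6 ⇒ r5c6=2.
Step 5. [r3c2∈{1,5}] 1 has one home in row 3: r3c2, so r3c2=1.
Step 6. [r1c3∈{5}] only 5 remains possible at r1c3. So r1c3=5.
Step 7. [r6c4∈{1}] only 1 remains possible at r6c4. So r6c4=1.
Step 8. [r2c2∈{3}] nothing but 3 survives at r2c2, so r2c2=3.
Step 9. [r3c5∈{2}] r3c5 is down to just 2. So r3c5=2.
Step 10. [r4c2∈{5}] r4c2 is down to just 5. So r4c2=5.
Step 11. [r4c6∈{3}] r4c6 is down to just 3, so r4c6=3.
Step 12. [r5c1∈{5}] only 5 remains possible at r5c1. So r5c1=5.
Step 13. [r2c6∈{6}] only 6 remains possible at r2c6 ⇒ r2c6=6.
Step 14. [r5c4∈{3}] r5c4 is down to just 3, so r5c4=3.
Step 15. [r2c1∈{1}] r2c1's peers cover all but 1, so r2c1=1.
Step 16. [r3c4∈{5}] r3c4's peers cover all but 5, so r3c4=5.
Step 17. [r5c5∈{6}] r5c5 is down to just 6 ⇒ r5c5=6.
Step 18. [r1c1∈{2}] r1c1 has the single candidate 2 ⇒ r1c1=2.

Answer: 2 6 5 4 3 1 / 1 3 4 2 5 6 / 3 1 6 5 2 4 / 4 5 2 6 1 3 / 5 4 1 3 6 2 / 6 2 3 1 4 5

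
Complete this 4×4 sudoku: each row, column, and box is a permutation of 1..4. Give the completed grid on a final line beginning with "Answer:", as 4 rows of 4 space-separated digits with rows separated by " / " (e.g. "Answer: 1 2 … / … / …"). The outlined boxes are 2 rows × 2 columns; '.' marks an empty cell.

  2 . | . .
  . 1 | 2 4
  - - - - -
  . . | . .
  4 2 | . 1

Step 1. [r3c2∈{3}] only 3 remains possible at r3c2. So r3c2=3.
Step 2. [r1c3∈{1,3}] 1 has one home in row 1: r1c3. So r1c3=1.
Step 3. [r3c1∈{1}] nothing but 1 survives at r3c1. So r3c1=1.
Step 4. [r1c4∈{3}] r1c4's peers cover all but 3. So r1c4=3.
Step 5. [r1c2∈{4}] r1c2 is down to just 4, so r1c2=4.
Step 6. [r2c1∈{3}] r2c1 has the single candidate 3. So r2c1=3.
Step 7. [r3c3∈{4}] r3c3's peers cover all but 4, so r3c3=4.
Step 8. [r4c3∈{3}] nothing but 3 survives at r4c3. So r4c3=3.
Step 9. [r3c4∈{2}] r3c4 is down to just 2, so r3c4=2.

Answer: 2 4 1 3 / 3 1 2 4 / 1 3 4 2 / 4 2 3 1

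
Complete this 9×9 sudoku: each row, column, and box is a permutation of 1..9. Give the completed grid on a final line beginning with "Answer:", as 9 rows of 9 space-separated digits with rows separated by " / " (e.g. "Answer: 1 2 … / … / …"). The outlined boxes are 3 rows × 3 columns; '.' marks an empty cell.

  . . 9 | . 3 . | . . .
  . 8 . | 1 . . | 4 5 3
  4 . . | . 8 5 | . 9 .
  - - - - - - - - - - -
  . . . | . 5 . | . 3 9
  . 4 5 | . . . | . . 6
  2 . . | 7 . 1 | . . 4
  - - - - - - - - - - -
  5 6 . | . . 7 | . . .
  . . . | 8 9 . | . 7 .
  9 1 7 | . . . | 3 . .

Step 1. [r5c5∈{2}] r5c5 has the single candidate 2. So r5c5=2.
Step 2. [r7c3∈{2,3,4,8}] in box 7, 8 fits only at r7c3. So r7c3=8.
Step 3. [r4c7∈{1,2,7,8}] across row 4, 2 lands solely at r4c7, so r4c7=2.
Step 4. [r6c8∈{8}] r6c8 has the single candidate 8 ⇒ r6c8=8.
Step 5. [r6c5∈{6}] r6c5 is down to just 6 ⇒ r6c5=6.
Step 6. [r9c5∈{4}] nothing but 4 survives at r9c5, so r9c5=4.
Step 7. [r8c1∈{3}] nothing but 3 survives at r8c1. So r8c1=3.
Step 8. [r8c2∈{2}] nothing but 2 survives at r8c2 ⇒ r8c2=2.
Step 9. [r8c6∈{6}] only 6 remains possible at r8c6 ⇒ r8c6=6.
Step 10. [r9c6∈{2}] nothing but 2 survives at r9c6, so r9c6=2.
Step 11. [r5c8∈{1}] r5c8 has the single candidate 1. So r5c8=1.
Step 12. [r4c2∈{7}] only 7 remains possible at r4c2, so r4c2=7.
Step 13. [r1c7∈{1,6,7,8}] r1c7 is the only open cell in col 7 admitting 8 ⇒ r1c7=8.
Step 14. [r3c7∈{1,6,7}] 6 has one home in col 7: r3c7 ⇒ r3c7=6.
Step 15. [r1c8∈{2}] r1c8 is down to just 2. So r1c8=2.
Step 16. [r5c6∈{3,8,9}] col 6 places 3 nowhere but r5c6 ⇒ r5c6=3.
Step 17. [r3c9∈{1,7}] across row 3, 7 lands solely at r3c9 ⇒ r3c9=7.
Step 18. [r3c3∈{1,2,3}] across row 3, 1 lands solely at r3c3. So r3c3=1.
Step 19. [r7c5∈{1}] r7c5 is down to just 1, so r7c5=1.
Step 20. [r4c1∈{1,6,8}] 1 has one home in row 4: r4c1, so r4c1=1.
Step 21. [r1c1∈{6,7}] row 1 places 7 nowhere but r1c1, so r1c1=7.
Step 22. [r8c7∈{1,5}] r8c7 is the only open cell in col 7 admitting 1, so r8c7=1.
Step 23. [r1c6∈{4}] r1c6 has the single candidate 4, so r1c6=4.
Step 24. [r3c2∈{3}] nothing but 3 survives at r3c2 ⇒ r3c2=3.
Step 25. [r9c4∈{5}] r9c4's peers cover all but 5 ⇒ r9c4=5.
Step 26. [r4c3∈{6}] nothing but 6 survives at r4c3 ⇒ r4c3=6.
Step 27. [r4c6∈{8}] r4c6's peers cover all but 8. So r4c6=8.
Step 28. [r9c9∈{8}] r9c9 is down to just 8 ⇒ r9c9=8.
Step 29. [r7c8∈{4}] nothing but 4 survives at r7c8. So r7c8=4.
Step 30. [r8c3∈{4}] r8c3's peers cover all but 4. So r8c3=4.
Step 31. [r3c4∈{2}] r3c4's peers cover all but 2 ⇒ r3c4=2.
Step 32. [r6c3∈{3}] nothing but 3 survives at r6c3 ⇒ r6c3=3.
Step 33. [r2c1∈{6}] only 6 remains possible at r2c1, so r2c1=6.
Step 34. [r6c2∈{9}] r6c2's peers cover all but 9. So r6c2=9.
Step 35. [r5c7∈{7}] r5c7 is down to just 7 ⇒ r5c7=7.
Step 36. [r2c3∈{2}] r2c3 is down to just 2, so r2c3=2.
Step 37. [r5c4∈{9}] r5c4's peers cover all but 9, so r5c4=9.
Step 38. [r1c9∈{1}] r1c9's peers cover all but 1 ⇒ r1c9=1.
Step 39. [r9c8∈{6}] only 6 remains possible at r9c8 ⇒ r9c8=6.
Step 40. [r7c4∈{3}] r7c4 is down to just 3, so r7c4=3.
Step 41. [r5c1∈{8}] r5c1 is down to just 8, so r5c1=8.
Step 42. [r7c9∈{2}] r7c9 has the single candidate 2, so r7c9=2.
Step 43. [r2c6∈{9}] nothing but 9 survives at r2c6 ⇒ r2c6=9.
Step 44. [r2c5∈{7}] r2c5 has the single candidate 7. So r2c5=7.
Step 45. [r1c2∈{5}] r1c2 is down to just 5 ⇒ r1c2=5.
Step 46. [r6c7∈{5}] r6c7 has the single candidate 5 ⇒ r6c7=5.
Step 47. [r4c4∈{4}] only 4 remains possible at r4c4. So r4c4=4.
Step 48. [r1c4∈{6}] nothing but 6 survives at r1c4, so r1c4=6.
Step 49. [r7c7∈{9}] r7c7 is down to just 9. So r7c7=9.
Step 50. [r8c9∈{5}] r8c9's peers cover all but 5 ⇒ r8c9=5.

Answer: 7 5 9 6 3 4 8 2 1 / 6 8 2 1 7 9 4 5 3 / 4 3 1 2 8 5 6 9 7 / 1 7 6 4 5 8 2 3 9 / 8 4 5 9 2 3 7 1 6 / 2 9 3 7 6 1 5 8 4 / 5 6 8 3 1 7 9 4 2 / 3 2 4 8 9 6 1 7 5 / 9 1 7 5 4 2 3 6 8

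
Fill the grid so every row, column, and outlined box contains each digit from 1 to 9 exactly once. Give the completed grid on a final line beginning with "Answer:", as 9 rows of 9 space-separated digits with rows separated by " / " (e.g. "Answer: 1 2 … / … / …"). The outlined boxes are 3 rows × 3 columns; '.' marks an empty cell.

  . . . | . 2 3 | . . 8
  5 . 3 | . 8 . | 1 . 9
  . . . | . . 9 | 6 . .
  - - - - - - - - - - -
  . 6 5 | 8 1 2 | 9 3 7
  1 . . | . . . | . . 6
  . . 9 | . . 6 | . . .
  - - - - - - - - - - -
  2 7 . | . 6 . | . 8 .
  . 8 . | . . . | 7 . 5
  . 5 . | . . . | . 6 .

Step 1. [r7c4∈{1,3,4,5,9}] r7c4 is the only open cell in row 7 admitting 9. So r7c4=9.
Step 2. [r4c1∈{4}] r4c1's peers cover all but 4. So r4c1=4.
Step 3. [r3c9∈{2,3,4}] 3 has one home in row 3: r3c9, so r3c9=3.
Step 4. [r8c8∈{1,2,4,9}] r8c8 is the only open cell in col 8 admitting 9 ⇒ r8c8=9.
Step 5. [r5c5∈{3,4,5,7,9}] 9 has one home in row 5: r5c5. So r5c5=9.
Step 6. [r6c8∈{1,2,4,5}] in col 8, 1 fits only at r6c8. So r6c8=1.
Step 7. [r8c4∈{1,2,3,4}] in row 8, 2 fits only at r8c4. So r8c4=2.
Step 8. [r1c2∈{1,4,9}] r1c2 is the only open cell in col 2 admitting 9. So r1c2=9.
Step 9. [r3c2∈{1,2,4}] across col 2, 1 lands solely at r3c2 ⇒ r3c2=1.
Step 10. [r2c2∈{2,4}] in col 2, 4 fits only at r2c2, so r2c2=4.
Step 11. [r2c6∈{7}] only 7 remains possible at r2c6. So r2c6=7.
Step 12. [r3c3∈{2,7,8}] r3c3 is the only open cell in box 1 admitting 2, so r3c3=2.
Step 13. [r1c4∈{1,4,5,6}] in row 1, 1 fits only at r1c4 ⇒ r1c4=1.
Step 14. [r7c6∈{1,4,5}] across row 7, 5 lands solely at r7c6, so r7c6=5.
Step 15. [r5c6∈{4}] r5c6 is down to just 4. So r5c6=4.
Step 16. [r5c3∈{7,8}] 8 has one home in col 3: r5c3, so r5c3=8.
Step 17. [r6c1∈{3,7}] in box 4, 7 fits only at r6c1 ⇒ r6c1=7.
Step 18. [r6c7∈{2,4,5,8}] across row 6, 8 lands solely at r6c7. So r6c7=8.
Step 19. [r3c8∈{4,5,7}] in row 3, 7 fits only at r3c8, so r3c8=7.
Step 20. [r6c9∈{2,4}] r6c9 is the only open cell in row 6 admitting 4, so r6c9=4.
Step 21. [r9c5∈{3,4,7}] in col 5, 7 fits only at r9c5. So r9c5=7.
Step 22. [r1c1∈{6}] only 6 remains possible at r1c1. So r1c1=6.
Step 23. [r7c7∈{3,4}] across row 7, 3 lands solely at r7c7, so r7c7=3.
Step 24. [r9c7∈{2,4}] r9c7 is the only open cell in box 9 admitting 4 ⇒ r9c7=4.
Step 25. [r9c4∈{3}] nothing but 3 survives at r9c4 ⇒ r9c4=3.
Step 26. [r9c3∈{1}] r9c3's peers cover all but 1 ⇒ r9c3=1.
Step 27. [r6c4∈{5}] r6c4 has the single candidate 5, so r6c4=5.
Step 28. [r5c7∈{2,5}] across col 7, 2 lands solely at r5c7, so r5c7=2.
Step 29. [r8c5∈{4}] r8c5's peers cover all but 4. So r8c5=4.
Step 30. [r6c2∈{2,3}] 2 has one home in row 6: r6c2, so r6c2=2.
Step 31. [r5c8∈{5}] nothing but 5 survives at r5c8, so r5c8=5.
Step 32. [r3c4∈{4}] only 4 remains possible at r3c4. So r3c4=4.
Step 33. [r8c3∈{6}] nothing but 6 survives at r8c3. So r8c3=6.
Step 34. [r3c5∈{5}] r3c5's peers cover all but 5. So r3c5=5.
Step 35. [r6c5∈{3}] r6c5 has the single candidate 3 ⇒ r6c5=3.
Step 36. [r1c3∈{7}] r1c3's peers cover all but 7 ⇒ r1c3=7.
Step 37. [r2c4∈{6}] nothing but 6 survives at r2c4 ⇒ r2c4=6.
Step 38. [r2c8∈{2}] r2c8's peers cover all but 2. So r2c8=2.
Step 39. [r5c4∈{7}] r5c4 has the single candidate 7 ⇒ r5c4=7.
Step 40. [r9c9∈{2}] nothing but 2 survives at r9c9 ⇒ r9c9=2.
Step 41. [r8c1∈{3}] r8c1 has the single candidate 3. So r8c1=3.
Step 42. [r1c8∈{4}] only 4 remains possible at r1c8. So r1c8=4.
Step 43. [r9c1∈{9}] r9c1 has the single candidate 9 ⇒ r9c1=9.
Step 44. [r7c3∈{4}] r7c3 has the single candidate 4, so r7c3=4.
Step 45. [r1c7∈{5}] r1c7's peers cover all but 5, so r1c7=5.
Step 46. [r5c2∈{3}] r5c2 is down to just 3 ⇒ r5c2=3.
Step 47. [r9c6∈{8}] nothing but 8 survives at r9c6 ⇒ r9c6=8.
Step 48. [r3c1∈{8}] r3c1 has the single candidate 8, so r3c1=8.
Step 49. [r8c6∈{1}] only 1 remains possible at r8c6 ⇒ r8c6=1.
Step 50. [r7c9∈{1}] r7c9's peers cover all but 1 ⇒ r7c9=1.

Answer: 6 9 7 1 2 3 5 4 8 / 5 4 3 6 8 7 1 2 9 / 8 1 2 4 5 9 6 7 3 / 4 6 5 8 1 2 9 3 7 / 1 3 8 7 9 4 2 5 6 / 7 2 9 5 3 6 8 1 4 / 2 7 4 9 6 5 3 8 1 / 3 8 6 2 4 1 7 9 5 / 9 5 1 3 7 8 4 6 2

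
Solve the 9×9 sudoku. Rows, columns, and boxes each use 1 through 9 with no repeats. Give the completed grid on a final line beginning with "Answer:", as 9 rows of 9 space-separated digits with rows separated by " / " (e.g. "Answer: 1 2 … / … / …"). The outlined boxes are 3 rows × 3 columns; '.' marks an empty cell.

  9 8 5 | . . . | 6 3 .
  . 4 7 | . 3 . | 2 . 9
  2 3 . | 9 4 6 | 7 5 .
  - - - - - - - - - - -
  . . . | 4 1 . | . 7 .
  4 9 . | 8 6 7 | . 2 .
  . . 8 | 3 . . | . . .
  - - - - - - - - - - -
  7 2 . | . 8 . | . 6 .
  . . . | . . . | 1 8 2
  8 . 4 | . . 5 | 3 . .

Step 1. [r5c7∈{5}] r5c7 is down to just 5 ⇒ r5c7=5.
Step 2. [r2c8∈{1}] nothing but 1 survives at r2c8 ⇒ r2c8=1.
Step 3. [r6c1∈{1,5,6}] in col 1, 1 fits only at r6c1 ⇒ r6c1=1.
Step 4. [r5c3∈{3}] r5c3 has the single candidate 3. So r5c3=3.
Step 5. [r7c4∈{1}] r7c4's peers cover all but 1, so r7c4=1.
Step 6. [r8c1∈{3,5,6}] in col 1, 3 fits only at r8c1 ⇒ r8c1=3.
Step 7. [r6c5∈{2,5,9}] in col 5, 5 fits only at r6c5, so r6c5=5.
Step 8. [r6c8∈{4,9}] 4 has one home in col 8: r6c8 ⇒ r6c8=4.
Step 9. [r7c7∈{4,9}] in col 7, 4 fits only at r7c7 ⇒ r7c7=4.
Step 10. [r6c6∈{2,9}] row 6 places 2 nowhere but r6c6 ⇒ r6c6=2.
Step 11. [r4c6∈{9}] nothing but 9 survives at r4c6 ⇒ r4c6=9.
Step 12. [r4c1∈{5,6}] 5 has one home in col 1: r4c1, so r4c1=5.
Step 13. [r4c2∈{6}] r4c2 has the single candidate 6. So r4c2=6.
Step 14. [r9c4∈{2,6,7}] r9c4 is the only open cell in row 9 admitting 6 ⇒ r9c4=6.
Step 15. [r9c5∈{2,7,9}] in row 9, 2 fits only at r9c5, so r9c5=2.
Step 16. [r1c5∈{7}] r1c5's peers cover all but 7, so r1c5=7.
Step 17. [r4c9∈{3,8}] r4c9 is the only open cell in row 4 admitting 3, so r4c9=3.
Step 18. [r7c3∈{9}] r7c3 has the single candidate 9. So r7c3=9.
Step 19. [r2c6∈{8}] nothing but 8 survives at r2c6, so r2c6=8.
Step 20. [r6c9∈{6}] r6c9's peers cover all but 6, so r6c9=6.
Step 21. [r1c6∈{1}] r1c6's peers cover all but 1 ⇒ r1c6=1.
Step 22. [r8c6∈{4}] r8c6 is down to just 4 ⇒ r8c6=4.
Step 23. [r1c9∈{4}] r1c9's peers cover all but 4, so r1c9=4.
Step 24. [r8c2∈{5}] nothing but 5 survives at r8c2, so r8c2=5.
Step 25. [r1c4∈{2}] r1c4 is down to just 2. So r1c4=2.
Step 26. [r6c2∈{7}] r6c2 is down to just 7 ⇒ r6c2=7.
Step 27. [r3c3∈{1}] r3c3 is down to just 1, so r3c3=1.
Step 28. [r2c4∈{5}] nothing but 5 survives at r2c4 ⇒ r2c4=5.
Step 29. [r8c4∈{7}] only 7 remains possible at r8c4 ⇒ r8c4=7.
Step 30. [r6c7∈{9}] only 9 remains possible at r6c7. So r6c7=9.
Step 31. [r3c9∈{8}] r3c9's peers cover all but 8. So r3c9=8.
Step 32. [r4c3∈{2}] r4c3 is down to just 2 ⇒ r4c3=2.
Step 33. [r9c8∈{9}] r9c8 has the single candidate 9. So r9c8=9.
Step 34. [r9c9∈{7}] r9c9 is down to just 7. So r9c9=7.
Step 35. [r5c9∈{1}] r5c9 has the single candidate 1 ⇒ r5c9=1.
Step 36. [r7c6∈{3}] r7c6 is down to just 3 ⇒ r7c6=3.
Step 37. [r8c3∈{6}] only 6 remains possible at r8c3 ⇒ r8c3=6.
Step 38. [r7c9∈{5}] only 5 remains possible at r7c9. So r7c9=5.
Step 39. [r8c5∈{9}] only 9 remains possible at r8c5. So r8c5=9.
Step 40. [r4c7∈{8}] r4c7 has the single candidate 8, so r4c7=8.
Step 41. [r2c1∈{6}] nothing but 6 survives at r2c1 ⇒ r2c1=6.
Step 42. [r9c2∈{1}] only 1 remains possible at r9c2. So r9c2=1.

Answer: 9 8 5 2 7 1 6 3 4 / 6 4 7 5 3 8 2 1 9 / 2 3 1 9 4 6 7 5 8 / 5 6 2 4 1 9 8 7 3 / 4 9 3 8 6 7 5 2 1 / 1 7 8 3 5 2 9 4 6 / 7 2 9 1 8 3 4 6 5 / 3 5 6 7 9 4 1 8 2 / 8 1 4 6 2 5 3 9 7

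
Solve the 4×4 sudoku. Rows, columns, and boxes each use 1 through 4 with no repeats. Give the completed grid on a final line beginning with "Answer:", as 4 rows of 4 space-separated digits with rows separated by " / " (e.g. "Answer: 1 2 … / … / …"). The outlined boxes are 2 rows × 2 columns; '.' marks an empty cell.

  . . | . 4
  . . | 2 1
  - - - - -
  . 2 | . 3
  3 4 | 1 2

Step 1. [r1c2∈{1,3}] in col 2, 1 fits only at r1c2 ⇒ r1c2=1.
Step 2. [r1c3∈{3}] r1c3's peers cover all but 3. So r1c3=3.
Step 3. [r3c3∈{4}] r3c3 has the single candidate 4. So r3c3=4.
Step 4. [r2c2∈{3}] r2c2's peers cover all but 3, so r2c2=3.
Step 5. [r1c1∈{2}] r1c1 has the single candidate 2. So r1c1=2.
Step 6. [r3c1∈{1}] r3c1's peers cover all but 1. So r3c1=1.
Step 7. [r2c1∈{4}] r2c1's peers cover all but 4 ⇒ r2c1=4.

Answer: 2 1 3 4 / 4 3 2 1 / 1 2 4 3 / 3 4 1 2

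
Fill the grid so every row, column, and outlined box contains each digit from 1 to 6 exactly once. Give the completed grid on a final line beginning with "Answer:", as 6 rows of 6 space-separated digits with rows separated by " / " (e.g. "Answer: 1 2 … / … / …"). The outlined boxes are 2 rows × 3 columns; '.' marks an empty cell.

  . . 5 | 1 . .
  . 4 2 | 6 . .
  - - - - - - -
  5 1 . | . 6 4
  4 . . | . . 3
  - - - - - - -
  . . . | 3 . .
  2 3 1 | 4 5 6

Step 1. [r1c2∈{6}] only 6 remains possible at r1c2 ⇒ r1c2=6.
Step 2. [r3c4∈{2}] r3c4's peers cover all but 2, so r3c4=2.
Step 3. [r1c6∈{2}] r1c6's peers cover all but 2. So r1c6=2.
Step 4. [r1c1∈{3}] r1c1 has the single candidate 3, so r1c1=3.
Step 5. [r5c1∈{6}] r5c1 is down to just 6 ⇒ r5c1=6.
Step 6. [r5c5∈{1,2}] r5c5 is the only open cell in row 5 admitting 2. So r5c5=2.
Step 7. [r5c3∈{4}] r5c3's peers cover all but 4. So r5c3=4.
Step 8. [r4c5∈{1}] nothing but 1 survives at r4c5 ⇒ r4c5=1.
Step 9. [r4c4∈{5}] r4c4 has the single candidate 5. So r4c4=5.
Step 10. [r3c3∈{3}] r3c3 has the single candidate 3 ⇒ r3c3=3.
Step 11. [r2c6∈{5}] r2c6 has the single candidate 5 ⇒ r2c6=5.
Step 12. [r1c5∈{4}] only 4 remains possible at r1c5 ⇒ r1c5=4.
Step 13. [r2c5∈{3}] r2c5's peers cover all but 3. So r2c5=3.
Step 14. [r5c6∈{1}] r5c6 has the single candidate 1, so r5c6=1.
Step 15. [r4c3∈{6}] r4c3 is down to just 6, so r4c3=6.
Step 16. [r5c2∈{5}] r5c2's peers cover all but 5, so r5c2=5.
Step 17. [r4c2∈{2}] nothing but 2 survives at r4c2. So r4c2=2.
Step 18. [r2c1∈{1}] r2c1 is down to just 1 ⇒ r2c1=1.

Answer: 3 6 5 1 4 2 / 1 4 2 6 3 5 / 5 1 3 2 6 4 / 4 2 6 5 1 3 / 6 5 4 3 2 1 / 2 3 1 4 5 6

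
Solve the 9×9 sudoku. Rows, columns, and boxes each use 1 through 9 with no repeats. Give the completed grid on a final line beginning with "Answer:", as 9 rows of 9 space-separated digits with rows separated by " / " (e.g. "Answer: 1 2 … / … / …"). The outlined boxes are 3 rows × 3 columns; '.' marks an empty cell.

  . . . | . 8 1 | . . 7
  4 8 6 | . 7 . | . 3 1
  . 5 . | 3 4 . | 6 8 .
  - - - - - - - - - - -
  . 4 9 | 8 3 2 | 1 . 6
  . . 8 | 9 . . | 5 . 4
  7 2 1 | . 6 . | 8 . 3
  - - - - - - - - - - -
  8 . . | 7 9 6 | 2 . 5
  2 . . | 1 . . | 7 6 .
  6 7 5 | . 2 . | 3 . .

Step 1. [r8c6∈{3,4,5,8}] in col 6, 3 fits only at r8c6. So r8c6=3.
Step 2. [r1c8∈{2,4,5,9}] 5 has one home in col 8: r1c8, so r1c8=5.
Step 3. [r9c8∈{1,4,9}] r9c8 is the only open cell in row 9 admitting 1. So r9c8=1.
Step 4. [r2c7∈{9}] r2c7 has the single candidate 9, so r2c7=9.
Step 5. [r8c2∈{9}] r8c2 has the single candidate 9 ⇒ r8c2=9.
Step 6. [r1c2∈{3}] only 3 remains possible at r1c2. So r1c2=3.
Step 7. [r2c4∈{2,5}] 2 has one home in row 2: r2c4, so r2c4=2.
Step 8. [r6c4∈{4,5}] r6c4 is the only open cell in col 4 admitting 5. So r6c4=5.
Step 9. [r9c6∈{4,8}] across col 6, 8 lands solely at r9c6, so r9c6=8.
Step 10. [r3c1∈{1,9}] in row 3, 1 fits only at r3c1 ⇒ r3c1=1.
Step 11. [r1c3∈{2}] r1c3's peers cover all but 2 ⇒ r1c3=2.
Step 12. [r5c8∈{2,7}] across row 5, 2 lands solely at r5c8 ⇒ r5c8=2.
Step 13. [r7c3∈{3,4}] 3 has one home in row 7: r7c3 ⇒ r7c3=3.
Step 14. [r5c6∈{7}] r5c6's peers cover all but 7. So r5c6=7.
Step 15. [r8c9∈{8}] r8c9 has the single candidate 8, so r8c9=8.
Step 16. [r1c4∈{6}] nothing but 6 survives at r1c4. So r1c4=6.
Step 17. [r7c2∈{1}] r7c2's peers cover all but 1 ⇒ r7c2=1.
Step 18. [r1c7∈{4}] nothing but 4 survives at r1c7 ⇒ r1c7=4.
Step 19. [r3c3∈{7}] r3c3 is down to just 7. So r3c3=7.
Step 20. [r2c6∈{5}] nothing but 5 survives at r2c6, so r2c6=5.
Step 21. [r5c5∈{1}] r5c5's peers cover all but 1. So r5c5=1.
Step 22. [r7c8∈{4}] nothing but 4 survives at r7c8, so r7c8=4.
Step 23. [r3c9∈{2}] r3c9's peers cover all but 2, so r3c9=2.
Step 24. [r4c1∈{5}] r4c1 is down to just 5 ⇒ r4c1=5.
Step 25. [r8c3∈{4}] nothing but 4 survives at r8c3 ⇒ r8c3=4.
Step 26. [r5c1∈{3}] r5c1 has the single candidate 3, so r5c1=3.
Step 27. [r6c6∈{4}] only 4 remains possible at r6c6, so r6c6=4.
Step 28. [r9c9∈{9}] r9c9's peers cover all but 9. So r9c9=9.
Step 29. [r9c4∈{4}] r9c4's peers cover all but 4. So r9c4=4.
Step 30. [r6c8∈{9}] r6c8's peers cover all but 9. So r6c8=9.
Step 31. [r8c5∈{5}] r8c5 has the single candidate 5, so r8c5=5.
Step 32. [r4c8∈{7}] r4c8's peers cover all but 7. So r4c8=7.
Step 33. [r3c6∈{9}] r3c6 is down to just 9, so r3c6=9.
Step 34. [r1c1∈{9}] r1c1 has the single candidate 9 ⇒ r1c1=9.
Step 35. [r5c2∈{6}] r5c2's peers cover all but 6 ⇒ r5c2=6.

Answer: 9 3 2 6 8 1 4 5 7 / 4 8 6 2 7 5 9 3 1 / 1 5 7 3 4 9 6 8 2 / 5 4 9 8 3 2 1 7 6 / 3 6 8 9 1 7 5 2 4 / 7 2 1 5 6 4 8 9 3 / 8 1 3 7 9 6 2 4 5 / 2 9 4 1 5 3 7 6 8 / 6 7 5 4 2 8 3 1 9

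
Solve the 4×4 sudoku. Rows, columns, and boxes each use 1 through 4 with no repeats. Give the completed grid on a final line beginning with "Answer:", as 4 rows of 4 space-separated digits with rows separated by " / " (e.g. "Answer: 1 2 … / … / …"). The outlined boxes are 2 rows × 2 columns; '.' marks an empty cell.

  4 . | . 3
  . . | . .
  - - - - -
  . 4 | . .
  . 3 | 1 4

Step 1. [r1c3∈{2}] only 2 remains possible at r1c3. So r1c3=2.
Step 2. [r2c1∈{1,2,3}] r2c1 is the only open cell in row 2 admitting 3, so r2c1=3.
Step 3. [r2c2∈{1,2}] row 2 places 2 nowhere but r2c2. So r2c2=2.
Step 4. [r3c4∈{2}] nothing but 2 survives at r3c4 ⇒ r3c4=2.
Step 5. [r3c1∈{1}] nothing but 1 survives at r3c1, so r3c1=1.
Step 6. [r3c3∈{3}] r3c3 is down to just 3. So r3c3=3.
Step 7. [r4c1∈{2}] r4c1 has the single candidate 2. So r4c1=2.
Step 8. [r2c4∈{1}] r2c4 is down to just 1. So r2c4=1.
Step 9. [r1c2∈{1}] r1c2's peers cover all but 1. So r1c2=1.
Step 10. [r2c3∈{4}] r2c3 has the single candidate 4, so r2c3=4.

Answer: 4 1 2 3 / 3 2 4 1 / 1 4 3 2 / 2 3 1 4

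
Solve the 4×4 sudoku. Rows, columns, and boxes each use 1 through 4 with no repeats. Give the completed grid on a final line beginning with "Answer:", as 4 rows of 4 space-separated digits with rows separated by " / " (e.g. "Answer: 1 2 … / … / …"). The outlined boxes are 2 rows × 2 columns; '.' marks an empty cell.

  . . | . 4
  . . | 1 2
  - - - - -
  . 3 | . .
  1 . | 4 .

Step 1. [r4c2∈{2}] only 2 remains possible at r4c2, so r4c2=2.
Step 2. [r2c1∈{3,4}] in row 2, 3 fits only at r2c1 ⇒ r2c1=3.
Step 3. [r1c1∈{2}] r1c1 is down to just 2 ⇒ r1c1=2.
Step 4. [r3c1∈{4}] nothing but 4 survives at r3c1 ⇒ r3c1=4.
Step 5. [r4c4∈{3}] r4c4 is down to just 3. So r4c4=3.
Step 6. [r2c2∈{4}] r2c2 is down to just 4, so r2c2=4.
Step 7. [r1c3∈{3}] nothing but 3 survives at r1c3. So r1c3=3.
Step 8. [r3c4∈{1}] nothing but 1 survives at r3c4 ⇒ r3c4=1.
Step 9. [r1c2∈{1}] r1c2 is down to just 1, so r1c2=1.
Step 10. [r3c3∈{2}] r3c3 has the single candidate 2 ⇒ r3c3=2.

Answer: 2 1 3 4 / 3 4 1 2 / 4 3 2 1 / 1 2 4 3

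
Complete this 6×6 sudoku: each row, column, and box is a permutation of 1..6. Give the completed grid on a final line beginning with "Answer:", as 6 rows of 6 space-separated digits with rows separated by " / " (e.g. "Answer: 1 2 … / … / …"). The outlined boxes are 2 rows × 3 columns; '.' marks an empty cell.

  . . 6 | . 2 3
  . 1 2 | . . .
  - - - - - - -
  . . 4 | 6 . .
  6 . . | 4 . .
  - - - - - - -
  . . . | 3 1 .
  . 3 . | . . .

Step 1. [r5c3∈{5}] only 5 remains possible at r5c3, so r5c3=5.
Step 2. [r2c4∈{5}] r2c4 is down to just 5, so r2c4=5.
Step 3. [r6c4∈{2}] r6c4's peers cover all but 2 ⇒ r6c4=2.
Step 4. [r4c3∈{1,3}] in col 3, 3 fits only at r4c3 ⇒ r4c3=3.
Step 5. [r4c5∈{5}] r4c5 is down to just 5, so r4c5=5.
Step 6. [r4c2∈{2}] nothing but 2 survives at r4c2 ⇒ r4c2=2.
Step 7. [r3c1∈{1,5}] 1 has one home in box 3: r3c1, so r3c1=1.
Step 8. [r6c1∈{4}] r6c1 has the single candidate 4, so r6c1=4.
Step 9. [r6c5∈{6}] nothing but 6 survives at r6c5, so r6c5=6.
Step 10. [r5c6∈{4}] r5c6's peers cover all but 4. So r5c6=4.
Step 11. [r3c2∈{5}] r3c2 has the single candidate 5. So r3c2=5.
Step 12. [r2c6∈{6}] r2c6's peers cover all but 6 ⇒ r2c6=6.
Step 13. [r1c1∈{5}] r1c1's peers cover all but 5 ⇒ r1c1=5.
Step 14. [r2c1∈{3}] only 3 remains possible at r2c1. So r2c1=3.
Step 15. [r2c5∈{4}] r2c5 is down to just 4. So r2c5=4.
Step 16. [r3c6∈{2}] r3c6 has the single candidate 2. So r3c6=2.
Step 17. [r5c2∈{6}] r5c2's peers cover all but 6 ⇒ r5c2=6.
Step 18. [r1c2∈{4}] nothing but 4 survives at r1c2, so r1c2=4.
Step 19. [r5c1∈{2}] r5c1 has the single candidate 2 ⇒ r5c1=2.
Step 20. [r1c4∈{1}] r1c4 has the single candidate 1, so r1c4=1.
Step 21. [r6c6∈{5}] r6c6 is down to just 5. So r6c6=5.
Step 22. [r6c3∈{1}] nothing but 1 survives at r6c3 ⇒ r6c3=1.
Step 23. [r4c6∈{1}] only 1 remains possible at r4c6 ⇒ r4c6=1.
Step 24. [r3c5∈{3}] only 3 remains possible at r3c5 ⇒ r3c5=3.

Answer: 5 4 6 1 2 3 / 3 1 2 5 4 6 / 1 5 4 6 3 2 / 6 2 3 4 5 1 / 2 6 5 3 1 4 / 4 3 1 2 6 5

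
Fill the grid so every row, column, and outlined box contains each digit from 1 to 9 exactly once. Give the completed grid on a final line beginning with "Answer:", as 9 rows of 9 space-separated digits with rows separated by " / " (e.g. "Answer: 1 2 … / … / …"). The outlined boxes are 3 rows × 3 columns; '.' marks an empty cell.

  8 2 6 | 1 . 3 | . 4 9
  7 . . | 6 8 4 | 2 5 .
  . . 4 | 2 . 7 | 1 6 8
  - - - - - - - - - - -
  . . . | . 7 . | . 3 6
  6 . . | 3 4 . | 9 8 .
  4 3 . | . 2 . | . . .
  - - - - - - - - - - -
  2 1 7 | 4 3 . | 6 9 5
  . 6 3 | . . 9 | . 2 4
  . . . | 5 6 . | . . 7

Step 1. [r4c1∈{1,5,9}] col 1 places 1 nowhere but r4c1, so r4c1=1.
Step 2. [r2c2∈{9}] r2c2's peers cover all but 9, so r2c2=9.
Step 3. [r4c3∈{2,5,8,9}] across row 4, 2 lands solely at r4c3 ⇒ r4c3=2.
Step 4. [r7c6∈{8}] only 8 remains possible at r7c6, so r7c6=8.
Step 5. [r3c2∈{5}] r3c2 has the single candidate 5. So r3c2=5.
Step 6. [r6c3∈{5,8,9}] 9 has one home in box 4: r6c3, so r6c3=9.
Step 7. [r4c6∈{5}] nothing but 5 survives at r4c6 ⇒ r4c6=5.
Step 8. [r5c6∈{1}] r5c6's peers cover all but 1, so r5c6=1.
Step 9. [r4c2∈{8}] only 8 remains possible at r4c2, so r4c2=8.
Step 10. [r6c8∈{1,7}] in col 8, 7 fits only at r6c8, so r6c8=7.
Step 11. [r8c7∈{8}] r8c7 is down to just 8. So r8c7=8.
Step 12. [r6c7∈{5}] only 5 remains possible at r6c7 ⇒ r6c7=5.
Step 13. [r1c5∈{5}] r1c5 has the single candidate 5 ⇒ r1c5=5.
Step 14. [r5c9∈{2}] nothing but 2 survives at r5c9 ⇒ r5c9=2.
Step 15. [r9c6∈{2}] r9c6 is down to just 2, so r9c6=2.
Step 16. [r9c2∈{4}] r9c2 has the single candidate 4 ⇒ r9c2=4.
Step 17. [r2c9∈{3}] only 3 remains possible at r2c9. So r2c9=3.
Step 18. [r9c8∈{1}] only 1 remains possible at r9c8, so r9c8=1.
Step 19. [r8c4∈{7}] r8c4 is down to just 7 ⇒ r8c4=7.
Step 20. [r4c7∈{4}] r4c7 is down to just 4. So r4c7=4.
Step 21. [r9c1∈{9}] only 9 remains possible at r9c1, so r9c1=9.
Step 22. [r5c2∈{7}] r5c2 has the single candidate 7. So r5c2=7.
Step 23. [r6c9∈{1}] r6c9 is down to just 1 ⇒ r6c9=1.
Step 24. [r6c4∈{8}] r6c4's peers cover all but 8, so r6c4=8.
Step 25. [r3c5∈{9}] r3c5 is down to just 9 ⇒ r3c5=9.
Step 26. [r8c5∈{1}] nothing but 1 survives at r8c5 ⇒ r8c5=1.
Step 27. [r2c3∈{1}] only 1 remains possible at r2c3 ⇒ r2c3=1.
Step 28. [r6c6∈{6}] r6c6's peers cover all but 6. So r6c6=6.
Step 29. [r9c7∈{3}] nothing but 3 survives at r9c7 ⇒ r9c7=3.
Step 30. [r8c1∈{5}] only 5 remains possible at r8c1, so r8c1=5.
Step 31. [r1c7∈{7}] r1c7's peers cover all but 7 ⇒ r1c7=7.
Step 32. [r4c4∈{9}] r4c4's peers cover all but 9, so r4c4=9.
Step 33. [r3c1∈{3}] r3c1 has the single candidate 3 ⇒ r3c1=3.
Step 34. [r9c3∈{8}] r9c3 is down to just 8, so r9c3=8.
Step 35. [r5c3∈{5}] r5c3 is down to just 5. So r5c3=5.

Answer: 8 2 6 1 5 3 7 4 9 / 7 9 1 6 8 4 2 5 3 / 3 5 4 2 9 7 1 6 8 / 1 8 2 9 7 5 4 3 6 / 6 7 5 3 4 1 9 8 2 / 4 3 9 8 2 6 5 7 1 / 2 1 7 4 3 8 6 9 5 / 5 6 3 7 1 9 8 2 4 / 9 4 8 5 6 2 3 1 7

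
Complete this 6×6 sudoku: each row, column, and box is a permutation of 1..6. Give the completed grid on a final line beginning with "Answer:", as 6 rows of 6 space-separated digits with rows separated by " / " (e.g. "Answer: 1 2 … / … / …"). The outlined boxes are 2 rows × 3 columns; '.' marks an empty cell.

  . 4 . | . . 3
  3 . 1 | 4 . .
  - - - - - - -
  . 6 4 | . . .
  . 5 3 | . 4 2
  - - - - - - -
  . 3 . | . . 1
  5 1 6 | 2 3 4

Step 1. [r2c6∈{5,6}] in col 6, 6 fits only at r2c6 ⇒ r2c6=6.
Step 2. [r2c5∈{2,5}] row 2 places 5 nowhere but r2c5 ⇒ r2c5=5.
Step 3. [r3c5∈{1}] only 1 remains possible at r3c5 ⇒ r3c5=1.
Step 4. [r5c3∈{2}] nothing but 2 survives at r5c3 ⇒ r5c3=2.
Step 5. [r5c4∈{5,6}] across row 5, 5 lands solely at r5c4, so r5c4=5.
Step 6. [r1c5∈{2}] only 2 remains possible at r1c5. So r1c5=2.
Step 7. [r3c1∈{2}] only 2 remains possible at r3c1, so r3c1=2.
Step 8. [r3c4∈{3}] only 3 remains possible at r3c4, so r3c4=3.
Step 9. [r1c3∈{5}] r1c3 has the single candidate 5. So r1c3=5.
Step 10. [r1c1∈{6}] r1c1 is down to just 6 ⇒ r1c1=6.
Step 11. [r4c1∈{1}] r4c1 is down to just 1, so r4c1=1.
Step 12. [r3c6∈{5}] r3c6's peers cover all but 5. So r3c6=5.
Step 13. [r2c2∈{2}] only 2 remains possible at r2c2 ⇒ r2c2=2.
Step 14. [r5c5∈{6}] r5c5 is down to just 6. So r5c5=6.
Step 15. [r4c4∈{6}] r4c4 is down to just 6. So r4c4=6.
Step 16. [r5c1∈{4}] nothing but 4 survives at r5c1, so r5c1=4.
Step 17. [r1c4∈{1}] only 1 remains possible at r1c4 ⇒ r1c4=1.

Answer: 6 4 5 1 2 3 / 3 2 1 4 5 6 / 2 6 4 3 1 5 / 1 5 3 6 4 2 / 4 3 2 5 6 1 / 5 1 6 2 3 4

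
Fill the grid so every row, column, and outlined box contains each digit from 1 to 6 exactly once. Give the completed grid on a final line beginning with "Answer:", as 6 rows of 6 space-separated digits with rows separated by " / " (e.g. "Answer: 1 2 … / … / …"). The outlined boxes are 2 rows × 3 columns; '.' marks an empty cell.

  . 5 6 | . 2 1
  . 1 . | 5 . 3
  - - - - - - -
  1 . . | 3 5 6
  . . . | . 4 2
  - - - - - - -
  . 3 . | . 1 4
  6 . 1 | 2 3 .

Step 1. [r4c3∈{3,5}] in col 3, 3 fits only at r4c3 ⇒ r4c3=3.
Step 2. [r3c2∈{2,4}] col 2 places 2 nowhere but r3c2. So r3c2=2.
Step 3. [r5c3∈{2,5}] in col 3, 5 fits only at r5c3 ⇒ r5c3=5.
Step 4. [r2c3∈{2,4}] 2 has one home in col 3: r2c3. So r2c3=2.
Step 5. [r1c4∈{4}] r1c4 has the single candidate 4. So r1c4=4.
Step 6. [r4c2∈{6}] only 6 remains possible at r4c2, so r4c2=6.
Step 7. [r1c1∈{3}] nothing but 3 survives at r1c1 ⇒ r1c1=3.
Step 8. [r2c5∈{6}] only 6 remains possible at r2c5, so r2c5=6.
Step 9. [r6c2∈{4}] nothing but 4 survives at r6c2. So r6c2=4.
Step 10. [r5c4∈{6}] r5c4 has the single candidate 6. So r5c4=6.
Step 11. [r5c1∈{2}] only 2 remains possible at r5c1 ⇒ r5c1=2.
Step 12. [r2c1∈{4}] r2c1 is down to just 4 ⇒ r2c1=4.
Step 13. [r4c1∈{5}] nothing but 5 survives at r4c1. So r4c1=5.
Step 14. [r4c4∈{1}] nothing but 1 survives at r4c4 ⇒ r4c4=1.
Step 15. [r6c6∈{5}] nothing but 5 survives at r6c6. So r6c6=5.
Step 16. [r3c3∈{4}] r3c3's peers cover all but 4, so r3c3=4.

Answer: 3 5 6 4 2 1 / 4 1 2 5 6 3 / 1 2 4 3 5 6 / 5 6 3 1 4 2 / 2 3 5 6 1 4 / 6 4 1 2 3 5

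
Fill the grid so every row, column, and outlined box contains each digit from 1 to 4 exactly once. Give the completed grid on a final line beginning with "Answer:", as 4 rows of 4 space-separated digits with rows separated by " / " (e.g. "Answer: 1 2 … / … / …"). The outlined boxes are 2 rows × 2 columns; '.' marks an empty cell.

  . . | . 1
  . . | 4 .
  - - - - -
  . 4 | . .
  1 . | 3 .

Step 1. [r3c4∈{2}] r3c4 has the single candidate 2. So r3c4=2.
Step 2. [r3c1∈{3}] nothing but 3 survives at r3c1 ⇒ r3c1=3.
Step 3. [r2c1∈{2}] r2c1 is down to just 2, so r2c1=2.
Step 4. [r1c2∈{3}] r1c2's peers cover all but 3 ⇒ r1c2=3.
Step 5. [r2c4∈{3}] only 3 remains possible at r2c4. So r2c4=3.
Step 6. [r4c4∈{4}] r4c4 has the single candidate 4. So r4c4=4.
Step 7. [r3c3∈{1}] only 1 remains possible at r3c3, so r3c3=1.
Step 8. [r1c1∈{4}] r1c1's peers cover all but 4, so r1c1=4.
Step 9. [r2c2∈{1}] only 1 remains possible at r2c2. So r2c2=1.
Step 10. [r4c2∈{2}] nothing but 2 survives at r4c2, so r4c2=2.
Step 11. [r1c3∈{2}] r1c3 is down to just 2. So r1c3=2.

Answer: 4 3 2 1 / 2 1 4 3 / 3 4 1 2 / 1 2 3 4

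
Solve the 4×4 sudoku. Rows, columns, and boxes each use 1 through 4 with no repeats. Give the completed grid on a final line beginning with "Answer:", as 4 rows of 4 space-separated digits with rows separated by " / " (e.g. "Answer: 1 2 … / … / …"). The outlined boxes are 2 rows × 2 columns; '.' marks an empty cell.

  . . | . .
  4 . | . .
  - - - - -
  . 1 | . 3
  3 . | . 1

Step 1. [r2c4∈{2}] only 2 remains possible at r2c4. So r2c4=2.
Step 2. [r3c3∈{2,4}] in row 3, 4 fits only at r3c3. So r3c3=4.
Step 3. [r3c1∈{2}] nothing but 2 survives at r3c1 ⇒ r3c1=2.
Step 4. [r2c2∈{3}] r2c2 has the single candidate 3 ⇒ r2c2=3.
Step 5. [r1c1∈{1}] nothing but 1 survives at r1c1 ⇒ r1c1=1.
Step 6. [r4c2∈{4}] r4c2's peers cover all but 4 ⇒ r4c2=4.
Step 7. [r1c2∈{2}] r1c2 has the single candidate 2 ⇒ r1c2=2.
Step 8. [r1c4∈{4}] r1c4 has the single candidate 4. So r1c4=4.
Step 9. [r1c3∈{3}] only 3 remains possible at r1c3, so r1c3=3.
Step 10. [r2c3∈{1}] r2c3's peers cover all but 1 ⇒ r2c3=1.
Step 11. [r4c3∈{2}] nothing but 2 survives at r4c3, so r4c3=2.

Answer: 1 2 3 4 / 4 3 1 2 / 2 1 4 3 / 3 4 2 1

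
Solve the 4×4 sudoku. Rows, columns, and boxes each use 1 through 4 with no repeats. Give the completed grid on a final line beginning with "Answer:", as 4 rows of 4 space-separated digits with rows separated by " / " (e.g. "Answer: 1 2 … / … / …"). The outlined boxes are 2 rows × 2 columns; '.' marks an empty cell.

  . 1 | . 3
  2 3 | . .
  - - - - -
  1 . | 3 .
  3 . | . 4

Step 1. [r1c3∈{2,4}] row 1 places 2 nowhere but r1c3. So r1c3=2.
Step 2. [r2c4∈{1}] nothing but 1 survives at r2c4. So r2c4=1.
Step 3. [r4c2∈{2}] only 2 remains possible at r4c2 ⇒ r4c2=2.
Step 4. [r3c4∈{2}] r3c4 has the single candidate 2 ⇒ r3c4=2.
Step 5. [r4c3∈{1}] r4c3's peers cover all but 1 ⇒ r4c3=1.
Step 6. [r3c2∈{4}] nothing but 4 survives at r3c2, so r3c2=4.
Step 7. [r2c3∈{4}] r2c3 is down to just 4 ⇒ r2c3=4.
Step 8. [r1c1∈{4}] only 4 remains possible at r1c1. So r1c1=4.

Answer: 4 1 2 3 / 2 3 4 1 / 1 4 3 2 / 3 2 1 4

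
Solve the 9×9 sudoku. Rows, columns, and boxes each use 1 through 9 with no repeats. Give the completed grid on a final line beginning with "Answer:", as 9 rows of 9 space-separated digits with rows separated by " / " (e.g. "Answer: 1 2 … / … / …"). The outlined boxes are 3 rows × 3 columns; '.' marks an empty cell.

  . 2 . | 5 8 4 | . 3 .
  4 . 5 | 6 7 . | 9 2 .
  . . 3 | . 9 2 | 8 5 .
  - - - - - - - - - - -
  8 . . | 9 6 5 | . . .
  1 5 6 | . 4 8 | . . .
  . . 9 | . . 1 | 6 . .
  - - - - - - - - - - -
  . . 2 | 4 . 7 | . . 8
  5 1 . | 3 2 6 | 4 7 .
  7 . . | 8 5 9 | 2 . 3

Step 1. [r3c9∈{1,4,6,7}] r3c9 is the only open cell in row 3 admitting 4 ⇒ r3c9=4.
Step 2. [r3c2∈{6,7}] 7 has one home in row 3: r3c2, so r3c2=7.
Step 3. [r9c8∈{1,6}] in row 9, 1 fits only at r9c8, so r9c8=1.
Step 4. [r4c9∈{1,2,7}] row 4 places 2 nowhere but r4c9, so r4c9=2.
Step 5. [r7c2∈{3,6,9}] r7c2 is the only open cell in col 2 admitting 9. So r7c2=9.
Step 6. [r4c8∈{4}] r4c8 has the single candidate 4, so r4c8=4.
Step 7. [r1c9∈{1,6,7}] r1c9 is the only open cell in col 9 admitting 6. So r1c9=6.
Step 8. [r1c7∈{1,7}] across row 1, 7 lands solely at r1c7, so r1c7=7.
Step 9. [r4c2∈{3}] r4c2 is down to just 3 ⇒ r4c2=3.
Step 10. [r9c2∈{4,6}] across row 9, 6 lands solely at r9c2, so r9c2=6.
Step 11. [r5c4∈{2,7}] across row 5, 2 lands solely at r5c4 ⇒ r5c4=2.
Step 12. [r5c9∈{7,9}] 7 has one home in row 5: r5c9, so r5c9=7.
Step 13. [r2c9∈{1}] r2c9 is down to just 1. So r2c9=1.
Step 14. [r6c9∈{5}] r6c9's peers cover all but 5, so r6c9=5.
Step 15. [r9c3∈{4}] r9c3 has the single candidate 4. So r9c3=4.
Step 16. [r7c8∈{6}] only 6 remains possible at r7c8, so r7c8=6.
Step 17. [r6c1∈{2}] only 2 remains possible at r6c1. So r6c1=2.
Step 18. [r2c2∈{8}] r2c2 is down to just 8. So r2c2=8.
Step 19. [r6c2∈{4}] only 4 remains possible at r6c2, so r6c2=4.
Step 20. [r1c1∈{9}] r1c1 has the single candidate 9, so r1c1=9.
Step 21. [r4c7∈{1}] only 1 remains possible at r4c7 ⇒ r4c7=1.
Step 22. [r6c8∈{8}] nothing but 8 survives at r6c8 ⇒ r6c8=8.
Step 23. [r5c7∈{3}] r5c7 has the single candidate 3 ⇒ r5c7=3.
Step 24. [r7c7∈{5}] nothing but 5 survives at r7c7, so r7c7=5.
Step 25. [r2c6∈{3}] r2c6 is down to just 3. So r2c6=3.
Step 26. [r7c1∈{3}] only 3 remains possible at r7c1 ⇒ r7c1=3.
Step 27. [r6c5∈{3}] r6c5 has the single candidate 3. So r6c5=3.
Step 28. [r3c4∈{1}] only 1 remains possible at r3c4, so r3c4=1.
Step 29. [r6c4∈{7}] r6c4 is down to just 7. So r6c4=7.
Step 30. [r5c8∈{9}] r5c8's peers cover all but 9. So r5c8=9.
Step 31. [r8c9∈{9}] r8c9 is down to just 9 ⇒ r8c9=9.
Step 32. [r8c3∈{8}] only 8 remains possible at r8c3, so r8c3=8.
Step 33. [r1c3∈{1}] only 1 remains possible at r1c3, so r1c3=1.
Step 34. [r4c3∈{7}] only 7 remains possible at r4c3. So r4c3=7.
Step 35. [r7c5∈{1}] r7c5 is down to just 1. So r7c5=1.
Step 36. [r3c1∈{6}] r3c1 has the single candidate 6 ⇒ r3c1=6.

Answer: 9 2 1 5 8 4 7 3 6 / 4 8 5 6 7 3 9 2 1 / 6 7 3 1 9 2 8 5 4 / 8 3 7 9 6 5 1 4 2 / 1 5 6 2 4 8 3 9 7 / 2 4 9 7 3 1 6 8 5 / 3 9 2 4 1 7 5 6 8 / 5 1 8 3 2 6 4 7 9 / 7 6 4 8 5 9 2 1 3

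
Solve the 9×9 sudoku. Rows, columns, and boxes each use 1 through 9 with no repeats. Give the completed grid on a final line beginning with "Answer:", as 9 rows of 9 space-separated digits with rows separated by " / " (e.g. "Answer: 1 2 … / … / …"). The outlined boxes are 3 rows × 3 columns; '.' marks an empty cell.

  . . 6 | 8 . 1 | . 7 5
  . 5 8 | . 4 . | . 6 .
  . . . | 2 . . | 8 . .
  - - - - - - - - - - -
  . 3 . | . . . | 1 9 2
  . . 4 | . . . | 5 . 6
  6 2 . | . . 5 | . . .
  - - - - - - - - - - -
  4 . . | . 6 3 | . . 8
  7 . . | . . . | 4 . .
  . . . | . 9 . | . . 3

Step 1. [r1c5∈{3}] r1c5's peers cover all but 3. So r1c5=3.
Step 2. [r6c9∈{4,7}] r6c9 is the only open cell in col 9 admitting 7 ⇒ r6c9=7.
Step 3. [r8c3∈{1,2,3,5,9}] in row 8, 3 fits only at r8c3, so r8c3=3.
Step 4. [r8c2∈{1,6,8,9}] 6 has one home in row 8: r8c2 ⇒ r8c2=6.
Step 5. [r6c7∈{3}] r6c7 is down to just 3. So r6c7=3.
Step 6. [r5c8∈{8}] r5c8 is down to just 8, so r5c8=8.
Step 7. [r2c1∈{1,2,3,9}] 3 has one home in row 2: r2c1 ⇒ r2c1=3.
Step 8. [r3c9∈{1,4,9}] r3c9 is the only open cell in col 9 admitting 4, so r3c9=4.
Step 9. [r4c1∈{5,8}] in box 4, 8 fits only at r4c1, so r4c1=8.
Step 10. [r4c5∈{7}] r4c5 is down to just 7 ⇒ r4c5=7.
Step 11. [r9c1∈{1,2,5}] 5 has one home in col 1: r9c1. So r9c1=5.
Step 12. [r2c7∈{2,9}] row 2 places 2 nowhere but r2c7 ⇒ r2c7=2.
Step 13. [r3c3∈{1,7,9}] 7 has one home in col 3: r3c3. So r3c3=7.
Step 14. [r1c7∈{9}] only 9 remains possible at r1c7, so r1c7=9.
Step 15. [r4c4∈{4,6}] r4c4 is the only open cell in col 4 admitting 6, so r4c4=6.
Step 16. [r6c5∈{1,8}] r6c5 is the only open cell in row 6 admitting 8, so r6c5=8.
Step 17. [r7c7∈{7}] r7c7's peers cover all but 7 ⇒ r7c7=7.
Step 18. [r8c6∈{2,8}] row 8 places 8 nowhere but r8c6. So r8c6=8.
Step 19. [r5c2∈{1,7,9}] 7 has one home in row 5: r5c2, so r5c2=7.
Step 20. [r5c4∈{1,3,9}] across row 5, 3 lands solely at r5c4. So r5c4=3.
Step 21. [r4c6∈{4}] r4c6 has the single candidate 4. So r4c6=4.
Step 22. [r2c9∈{1}] r2c9 has the single candidate 1 ⇒ r2c9=1.
Step 23. [r9c4∈{1,4,7}] in row 9, 4 fits only at r9c4, so r9c4=4.
Step 24. [r2c4∈{7,9}] in col 4, 7 fits only at r2c4 ⇒ r2c4=7.
Step 25. [r6c4∈{1,9}] across col 4, 9 lands solely at r6c4 ⇒ r6c4=9.
Step 26. [r5c5∈{1,2}] r5c5 is the only open cell in box 5 admitting 1. So r5c5=1.
Step 27. [r8c5∈{2,5}] 2 has one home in col 5: r8c5, so r8c5=2.
Step 28. [r7c3∈{1,2,9}] across col 3, 9 lands solely at r7c3. So r7c3=9.
Step 29. [r7c2∈{1}] r7c2's peers cover all but 1 ⇒ r7c2=1.
Step 30. [r7c4∈{5}] r7c4 is down to just 5. So r7c4=5.
Step 31. [r9c8∈{1,2}] r9c8 is the only open cell in row 9 admitting 1. So r9c8=1.
Step 32. [r3c2∈{9}] r3c2's peers cover all but 9, so r3c2=9.
Step 33. [r3c1∈{1}] r3c1 is down to just 1, so r3c1=1.
Step 34. [r6c8∈{4}] only 4 remains possible at r6c8 ⇒ r6c8=4.
Step 35. [r7c8∈{2}] r7c8 is down to just 2, so r7c8=2.
Step 36. [r1c1∈{2}] only 2 remains possible at r1c1 ⇒ r1c1=2.
Step 37. [r3c8∈{3}] only 3 remains possible at r3c8. So r3c8=3.
Step 38. [r9c2∈{8}] r9c2's peers cover all but 8. So r9c2=8.
Step 39. [r5c6∈{2}] r5c6 has the single candidate 2 ⇒ r5c6=2.
Step 40. [r9c3∈{2}] only 2 remains possible at r9c3 ⇒ r9c3=2.
Step 41. [r5c1∈{9}] r5c1's peers cover all but 9. So r5c1=9.
Step 42. [r8c9∈{9}] nothing but 9 survives at r8c9. So r8c9=9.
Step 43. [r9c7∈{6}] only 6 remains possible at r9c7. So r9c7=6.
Step 44. [r4c3∈{5}] r4c3 has the single candidate 5. So r4c3=5.
Step 45. [r1c2∈{4}] r1c2 is down to just 4 ⇒ r1c2=4.
Step 46. [r8c4∈{1}] r8c4 has the single candidate 1, so r8c4=1.
Step 47. [r2c6∈{9}] nothing but 9 survives at r2c6, so r2c6=9.
Step 48. [r8c8∈{5}] nothing but 5 survives at r8c8 ⇒ r8c8=5.
Step 49. [r9c6∈{7}] r9c6's peers cover all but 7. So r9c6=7.
Step 50. [r6c3∈{1}] nothing but 1 survives at r6c3, so r6c3=1.
Step 51. [r3c6∈{6}] r3c6 is down to just 6 ⇒ r3c6=6.
Step 52. [r3c5∈{5}] only 5 remains possible at r3c5 ⇒ r3c5=5.

Answer: 2 4 6 8 3 1 9 7 5 / 3 5 8 7 4 9 2 6 1 / 1 9 7 2 5 6 8 3 4 / 8 3 5 6 7 4 1 9 2 / 9 7 4 3 1 2 5 8 6 / 6 2 1 9 8 5 3 4 7 / 4 1 9 5 6 3 7 2 8 / 7 6 3 1 2 8 4 5 9 / 5 8 2 4 9 7 6 1 3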